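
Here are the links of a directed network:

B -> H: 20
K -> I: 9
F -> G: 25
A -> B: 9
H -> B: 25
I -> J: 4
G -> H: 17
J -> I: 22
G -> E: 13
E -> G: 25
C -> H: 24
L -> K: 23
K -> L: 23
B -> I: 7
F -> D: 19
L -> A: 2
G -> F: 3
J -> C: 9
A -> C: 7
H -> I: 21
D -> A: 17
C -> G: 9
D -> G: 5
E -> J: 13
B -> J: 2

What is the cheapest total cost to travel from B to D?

Compare a few routes:
B → I → J → C → G → F → D: 7+4+9+9+3+19 = 51
B → J → C → G → F → D: 2+9+9+3+19 = 42
B → H → I → J → C → G → F → D: 20+21+4+9+9+3+19 = 85
The minimum is 42 via B → J → C → G → F → D.

42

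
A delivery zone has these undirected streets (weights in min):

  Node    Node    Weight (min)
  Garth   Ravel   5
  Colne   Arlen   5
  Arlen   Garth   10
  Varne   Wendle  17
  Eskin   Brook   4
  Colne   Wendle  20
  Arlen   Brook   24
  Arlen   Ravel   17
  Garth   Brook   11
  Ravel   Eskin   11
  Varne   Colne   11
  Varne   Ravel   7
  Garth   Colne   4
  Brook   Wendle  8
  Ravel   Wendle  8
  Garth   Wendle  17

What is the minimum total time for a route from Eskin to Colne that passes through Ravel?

Shortest Eskin→Ravel: Eskin–Ravel = 11
Best Ravel to Colne: Ravel–Garth–Colne costing 9
Total via Ravel: 11 + 9 = 20 min.

20 min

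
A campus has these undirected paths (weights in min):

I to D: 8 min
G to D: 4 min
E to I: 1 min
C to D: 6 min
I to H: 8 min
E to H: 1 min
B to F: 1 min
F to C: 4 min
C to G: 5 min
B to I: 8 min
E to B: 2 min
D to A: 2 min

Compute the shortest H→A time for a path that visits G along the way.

Best H to G: H → E → B → F → C → G costing 13
Best G to A: G → D → A costing 6
Total via G: 13 + 6 = 19 min.

19 min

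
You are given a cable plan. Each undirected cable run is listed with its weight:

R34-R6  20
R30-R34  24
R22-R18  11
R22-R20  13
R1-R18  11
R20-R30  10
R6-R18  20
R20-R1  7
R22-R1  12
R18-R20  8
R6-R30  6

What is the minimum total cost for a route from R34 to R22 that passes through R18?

51

Best R34 to R18: R34–R6–R18 costing 40
Best R18 to R22: R18–R22 costing 11
Total via R18: 40 + 11 = 51.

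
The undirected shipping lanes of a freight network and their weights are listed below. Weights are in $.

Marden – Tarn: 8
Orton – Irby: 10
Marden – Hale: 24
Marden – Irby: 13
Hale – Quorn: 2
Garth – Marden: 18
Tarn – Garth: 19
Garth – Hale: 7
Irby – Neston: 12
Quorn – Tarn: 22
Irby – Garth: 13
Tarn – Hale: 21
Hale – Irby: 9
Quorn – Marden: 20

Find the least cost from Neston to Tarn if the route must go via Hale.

$42

Shortest Neston→Hale: Neston → Irby → Hale = 21
Shortest Hale→Tarn: Hale → Tarn = 21
Total via Hale: 21 + 21 = $42.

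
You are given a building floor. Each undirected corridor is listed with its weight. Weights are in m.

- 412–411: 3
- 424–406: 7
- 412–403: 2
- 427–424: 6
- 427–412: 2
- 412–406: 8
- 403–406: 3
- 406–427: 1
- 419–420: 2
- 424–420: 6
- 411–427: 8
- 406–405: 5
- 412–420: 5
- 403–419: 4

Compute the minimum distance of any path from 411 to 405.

Shortest distances from 411:
411: 0
412: 3  (via 411)
403: 5  (via 412)
427: 5  (via 412)
406: 6  (via 427)
420: 8  (via 412)
419: 9  (via 403)
424: 11  (via 427)
405: 11  (via 406)
Shortest route: 411 → 412 → 427 → 406 → 405 = 11 m.

11 m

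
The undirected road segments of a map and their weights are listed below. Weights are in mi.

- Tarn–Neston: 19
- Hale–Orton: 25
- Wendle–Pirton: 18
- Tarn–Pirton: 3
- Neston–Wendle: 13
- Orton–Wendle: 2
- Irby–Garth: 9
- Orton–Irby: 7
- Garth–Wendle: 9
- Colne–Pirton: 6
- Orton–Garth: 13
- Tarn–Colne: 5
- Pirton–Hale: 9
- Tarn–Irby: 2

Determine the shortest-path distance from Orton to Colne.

Compare a few routes:
Orton–Irby–Tarn–Colne: 7+2+5 = 14
Orton–Wendle–Garth–Irby–Tarn–Colne: 2+9+9+2+5 = 27
Orton–Irby–Tarn–Pirton–Colne: 7+2+3+6 = 18
Orton–Wendle–Pirton–Colne: 2+18+6 = 26
The minimum is 14 mi via Orton–Irby–Tarn–Colne.

14 mi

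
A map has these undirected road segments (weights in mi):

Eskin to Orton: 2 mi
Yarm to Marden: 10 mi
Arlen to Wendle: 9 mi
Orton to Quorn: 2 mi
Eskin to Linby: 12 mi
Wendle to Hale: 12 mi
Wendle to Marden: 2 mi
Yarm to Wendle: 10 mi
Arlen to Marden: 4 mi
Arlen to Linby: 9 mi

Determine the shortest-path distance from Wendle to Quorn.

31 mi

Candidate routes:
Wendle → Marden → Arlen → Linby → Eskin → Orton → Quorn: 2+4+9+12+2+2 = 31
Wendle → Arlen → Linby → Eskin → Orton → Quorn: 9+9+12+2+2 = 34
The minimum is 31 mi via Wendle → Marden → Arlen → Linby → Eskin → Orton → Quorn.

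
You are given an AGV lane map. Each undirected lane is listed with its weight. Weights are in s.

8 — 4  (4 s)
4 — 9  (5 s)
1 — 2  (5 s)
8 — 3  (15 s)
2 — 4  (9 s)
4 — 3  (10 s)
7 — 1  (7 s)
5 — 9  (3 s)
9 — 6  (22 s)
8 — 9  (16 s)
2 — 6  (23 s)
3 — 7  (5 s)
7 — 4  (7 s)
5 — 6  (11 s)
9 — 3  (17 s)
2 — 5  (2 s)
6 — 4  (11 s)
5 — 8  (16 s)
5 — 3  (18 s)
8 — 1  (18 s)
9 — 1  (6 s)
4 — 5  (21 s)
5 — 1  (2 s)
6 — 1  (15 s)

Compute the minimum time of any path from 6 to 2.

13 s

Settle nodes by increasing distance from 6:
6: 0
4: 11  (via 6)
5: 11  (via 6)
1: 13  (via 5)
2: 13  (via 5)
Shortest route: 6–5–2 = 13 s.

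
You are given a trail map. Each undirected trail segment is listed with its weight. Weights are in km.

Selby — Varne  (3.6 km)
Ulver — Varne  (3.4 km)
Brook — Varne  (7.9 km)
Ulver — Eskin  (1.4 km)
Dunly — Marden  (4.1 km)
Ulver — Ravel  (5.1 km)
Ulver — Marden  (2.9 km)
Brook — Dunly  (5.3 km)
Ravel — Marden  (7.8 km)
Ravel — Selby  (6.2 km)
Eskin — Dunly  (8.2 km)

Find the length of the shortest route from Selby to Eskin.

8.4 km

Candidate routes:
Selby–Ravel–Ulver–Eskin: 6.2+5.1+1.4 = 12.7
Selby–Ravel–Marden–Ulver–Eskin: 6.2+7.8+2.9+1.4 = 18.3
Selby–Varne–Ulver–Eskin: 3.6+3.4+1.4 = 8.4
Cheapest is Selby–Varne–Ulver–Eskin at 8.4 km.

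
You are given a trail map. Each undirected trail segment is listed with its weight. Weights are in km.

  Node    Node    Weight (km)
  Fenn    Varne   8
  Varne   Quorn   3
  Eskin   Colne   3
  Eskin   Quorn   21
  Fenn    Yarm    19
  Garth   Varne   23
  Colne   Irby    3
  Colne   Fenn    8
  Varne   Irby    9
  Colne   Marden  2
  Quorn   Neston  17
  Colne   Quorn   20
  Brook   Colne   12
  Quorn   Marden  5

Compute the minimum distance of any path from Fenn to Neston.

Running Dijkstra from Fenn:
Fenn: 0
Varne: 8  (via Fenn)
Colne: 8  (via Fenn)
Marden: 10  (via Colne)
Irby: 11  (via Colne)
Eskin: 11  (via Colne)
Quorn: 11  (via Varne)
Yarm: 19  (via Fenn)
Brook: 20  (via Colne)
Neston: 28  (via Quorn)
Shortest route: Fenn–Varne–Quorn–Neston = 28 km.

28 km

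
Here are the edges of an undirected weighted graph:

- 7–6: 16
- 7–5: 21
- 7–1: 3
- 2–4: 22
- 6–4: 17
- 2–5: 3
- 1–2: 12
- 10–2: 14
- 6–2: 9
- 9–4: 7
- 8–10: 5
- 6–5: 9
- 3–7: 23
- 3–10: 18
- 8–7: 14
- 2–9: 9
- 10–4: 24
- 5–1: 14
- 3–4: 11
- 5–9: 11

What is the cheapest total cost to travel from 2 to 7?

15

Running Dijkstra from 2:
2: 0
5: 3  (via 2)
6: 9  (via 2)
9: 9  (via 2)
1: 12  (via 2)
10: 14  (via 2)
7: 15  (via 1)
Shortest route: 2–1–7 = 15.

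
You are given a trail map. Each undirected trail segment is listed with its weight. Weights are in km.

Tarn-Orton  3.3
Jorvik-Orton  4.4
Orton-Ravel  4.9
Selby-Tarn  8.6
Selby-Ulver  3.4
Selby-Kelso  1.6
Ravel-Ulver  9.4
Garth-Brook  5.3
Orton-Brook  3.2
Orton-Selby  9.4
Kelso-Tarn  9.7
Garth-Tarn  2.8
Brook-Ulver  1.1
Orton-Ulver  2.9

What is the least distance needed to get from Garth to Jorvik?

Running Dijkstra from Garth:
Garth: 0
Tarn: 2.8  (via Garth)
Brook: 5.3  (via Garth)
Orton: 6.1  (via Tarn)
Ulver: 6.4  (via Brook)
Selby: 9.8  (via Ulver)
Jorvik: 10.5  (via Orton)
Shortest route: Garth–Tarn–Orton–Jorvik = 10.5 km.

10.5 km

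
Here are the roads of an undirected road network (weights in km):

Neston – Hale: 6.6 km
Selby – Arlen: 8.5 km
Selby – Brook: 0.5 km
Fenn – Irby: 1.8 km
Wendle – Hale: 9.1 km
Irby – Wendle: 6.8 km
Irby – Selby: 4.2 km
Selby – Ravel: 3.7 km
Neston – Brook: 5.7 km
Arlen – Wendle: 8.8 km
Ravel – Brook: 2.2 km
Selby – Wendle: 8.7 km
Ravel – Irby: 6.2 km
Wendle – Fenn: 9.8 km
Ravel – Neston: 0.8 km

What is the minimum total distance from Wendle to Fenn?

8.6 km

Shortest distances from Wendle:
Wendle: 0
Irby: 6.8  (via Wendle)
Fenn: 8.6  (via Irby)
Shortest route: Wendle → Irby → Fenn = 8.6 km.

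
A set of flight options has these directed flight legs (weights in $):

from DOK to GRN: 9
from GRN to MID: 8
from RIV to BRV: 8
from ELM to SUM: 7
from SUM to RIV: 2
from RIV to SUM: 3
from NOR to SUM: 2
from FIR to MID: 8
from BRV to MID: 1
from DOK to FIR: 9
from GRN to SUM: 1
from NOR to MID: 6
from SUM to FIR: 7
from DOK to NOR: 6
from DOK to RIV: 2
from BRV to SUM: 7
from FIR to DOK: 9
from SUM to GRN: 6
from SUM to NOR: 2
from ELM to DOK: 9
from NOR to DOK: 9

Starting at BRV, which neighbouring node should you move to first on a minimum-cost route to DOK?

Compare a few routes:
BRV → SUM → FIR → DOK: 7+7+9 = 23
BRV → SUM → NOR → DOK: 7+2+9 = 18
Cheapest is BRV → SUM → NOR → DOK at $18.
So from BRV the first move is to SUM.

SUM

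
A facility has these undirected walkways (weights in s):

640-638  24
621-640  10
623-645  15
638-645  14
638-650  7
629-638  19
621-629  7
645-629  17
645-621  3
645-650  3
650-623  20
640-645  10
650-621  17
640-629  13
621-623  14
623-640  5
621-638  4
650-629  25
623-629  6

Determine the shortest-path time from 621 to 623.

13 s

Compare a few routes:
621 - 629 - 623: 7+6 = 13
621 - 623: 14 = 14
Cheapest is 621 - 629 - 623 at 13 s.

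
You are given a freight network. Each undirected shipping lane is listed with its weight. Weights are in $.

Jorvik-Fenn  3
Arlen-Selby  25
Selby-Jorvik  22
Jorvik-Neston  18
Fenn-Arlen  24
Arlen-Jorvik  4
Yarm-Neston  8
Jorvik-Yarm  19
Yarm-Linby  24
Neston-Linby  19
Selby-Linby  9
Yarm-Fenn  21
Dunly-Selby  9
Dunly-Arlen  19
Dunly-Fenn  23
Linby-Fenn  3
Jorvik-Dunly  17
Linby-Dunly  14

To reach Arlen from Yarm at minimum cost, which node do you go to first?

Jorvik

Candidate routes:
Yarm - Linby - Fenn - Jorvik - Arlen: 24+3+3+4 = 34
Yarm - Jorvik - Arlen: 19+4 = 23
Yarm - Fenn - Jorvik - Arlen: 21+3+4 = 28
Yarm - Neston - Jorvik - Arlen: 8+18+4 = 30
The minimum is $23 via Yarm - Jorvik - Arlen.
So from Yarm the first move is to Jorvik.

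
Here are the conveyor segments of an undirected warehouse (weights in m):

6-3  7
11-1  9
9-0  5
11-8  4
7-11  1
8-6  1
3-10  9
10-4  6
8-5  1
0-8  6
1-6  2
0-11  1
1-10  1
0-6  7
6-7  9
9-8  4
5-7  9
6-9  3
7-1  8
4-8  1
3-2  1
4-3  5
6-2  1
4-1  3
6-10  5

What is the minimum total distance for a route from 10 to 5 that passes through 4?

6 m

Shortest 10→4: 10–1–4 = 4
Best 4 to 5: 4–8–5 costing 2
Total via 4: 4 + 2 = 6 m.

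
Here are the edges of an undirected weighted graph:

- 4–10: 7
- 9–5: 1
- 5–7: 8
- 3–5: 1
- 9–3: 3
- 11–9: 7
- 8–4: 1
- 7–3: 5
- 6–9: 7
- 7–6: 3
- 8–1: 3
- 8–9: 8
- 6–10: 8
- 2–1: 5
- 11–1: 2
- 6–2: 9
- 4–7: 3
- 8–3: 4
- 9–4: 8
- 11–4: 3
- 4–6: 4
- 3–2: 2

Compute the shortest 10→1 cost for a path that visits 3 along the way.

19

Shortest 10→3: 10 → 4 → 8 → 3 = 12
Shortest 3→1: 3 → 2 → 1 = 7
Total via 3: 12 + 7 = 19.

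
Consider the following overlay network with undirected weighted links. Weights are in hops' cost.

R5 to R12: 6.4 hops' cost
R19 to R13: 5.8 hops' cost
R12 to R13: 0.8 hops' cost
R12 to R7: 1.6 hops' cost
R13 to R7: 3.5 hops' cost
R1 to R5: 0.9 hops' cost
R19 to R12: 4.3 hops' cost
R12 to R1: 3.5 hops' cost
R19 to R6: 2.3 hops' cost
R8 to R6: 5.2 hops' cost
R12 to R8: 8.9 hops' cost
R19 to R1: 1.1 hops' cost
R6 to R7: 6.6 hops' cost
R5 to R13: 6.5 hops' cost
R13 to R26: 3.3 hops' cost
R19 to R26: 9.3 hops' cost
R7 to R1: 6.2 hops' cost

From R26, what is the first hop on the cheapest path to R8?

Candidate routes:
R26 - R13 - R12 - R19 - R6 - R8: 3.3+0.8+4.3+2.3+5.2 = 15.9
R26 - R13 - R19 - R6 - R8: 3.3+5.8+2.3+5.2 = 16.6
R26 - R13 - R12 - R1 - R19 - R6 - R8: 3.3+0.8+3.5+1.1+2.3+5.2 = 16.2
R26 - R13 - R12 - R8: 3.3+0.8+8.9 = 13
Cheapest is R26 - R13 - R12 - R8 at 13 hops' cost.
So from R26 the first move is to R13.

R13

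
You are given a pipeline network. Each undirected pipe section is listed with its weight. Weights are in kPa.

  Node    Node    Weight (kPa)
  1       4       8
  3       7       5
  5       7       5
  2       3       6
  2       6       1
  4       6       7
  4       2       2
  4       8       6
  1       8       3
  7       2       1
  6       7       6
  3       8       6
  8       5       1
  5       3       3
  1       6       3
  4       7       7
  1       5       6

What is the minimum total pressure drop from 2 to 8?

7 kPa

Shortest distances from 2:
2: 0
6: 1  (via 2)
7: 1  (via 2)
4: 2  (via 2)
1: 4  (via 6)
3: 6  (via 2)
5: 6  (via 7)
8: 7  (via 1)
Shortest route: 2 → 6 → 1 → 8 = 7 kPa.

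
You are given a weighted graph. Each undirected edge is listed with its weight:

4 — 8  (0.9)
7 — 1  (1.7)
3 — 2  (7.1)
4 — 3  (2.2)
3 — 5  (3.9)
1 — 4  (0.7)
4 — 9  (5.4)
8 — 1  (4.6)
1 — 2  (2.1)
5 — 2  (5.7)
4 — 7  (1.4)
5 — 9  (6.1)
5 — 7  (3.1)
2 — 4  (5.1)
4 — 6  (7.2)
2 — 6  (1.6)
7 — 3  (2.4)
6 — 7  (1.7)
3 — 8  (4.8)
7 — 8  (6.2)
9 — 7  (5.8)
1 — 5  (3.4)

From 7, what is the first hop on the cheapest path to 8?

4

Compare a few routes:
7 - 1 - 4 - 8: 1.7+0.7+0.9 = 3.3
7 - 3 - 4 - 8: 2.4+2.2+0.9 = 5.5
7 - 4 - 8: 1.4+0.9 = 2.3
The minimum is 2.3 via 7 - 4 - 8.
So from 7 the first move is to 4.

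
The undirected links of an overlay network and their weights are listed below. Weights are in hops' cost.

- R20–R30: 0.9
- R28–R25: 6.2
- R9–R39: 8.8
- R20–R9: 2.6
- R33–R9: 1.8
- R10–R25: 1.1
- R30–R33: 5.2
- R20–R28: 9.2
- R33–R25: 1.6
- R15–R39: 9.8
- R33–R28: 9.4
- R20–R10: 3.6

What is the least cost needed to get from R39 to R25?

12.2 hops' cost

Candidate routes:
R39 - R9 - R20 - R10 - R25: 8.8+2.6+3.6+1.1 = 16.1
R39 - R9 - R33 - R25: 8.8+1.8+1.6 = 12.2
The minimum is 12.2 hops' cost via R39 - R9 - R33 - R25.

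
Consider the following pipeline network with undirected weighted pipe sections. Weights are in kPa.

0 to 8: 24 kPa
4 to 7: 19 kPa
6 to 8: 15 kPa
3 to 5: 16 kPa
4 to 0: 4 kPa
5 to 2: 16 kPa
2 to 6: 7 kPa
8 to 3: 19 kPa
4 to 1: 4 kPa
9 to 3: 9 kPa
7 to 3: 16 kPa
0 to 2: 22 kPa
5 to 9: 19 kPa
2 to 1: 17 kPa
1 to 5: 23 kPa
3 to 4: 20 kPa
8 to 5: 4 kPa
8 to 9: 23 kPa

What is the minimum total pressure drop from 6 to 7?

Running Dijkstra from 6:
6: 0
2: 7  (via 6)
8: 15  (via 6)
5: 19  (via 8)
1: 24  (via 2)
4: 28  (via 1)
0: 29  (via 2)
3: 34  (via 8)
9: 38  (via 8)
7: 47  (via 4)
Shortest route: 6–2–1–4–7 = 47 kPa.

47 kPa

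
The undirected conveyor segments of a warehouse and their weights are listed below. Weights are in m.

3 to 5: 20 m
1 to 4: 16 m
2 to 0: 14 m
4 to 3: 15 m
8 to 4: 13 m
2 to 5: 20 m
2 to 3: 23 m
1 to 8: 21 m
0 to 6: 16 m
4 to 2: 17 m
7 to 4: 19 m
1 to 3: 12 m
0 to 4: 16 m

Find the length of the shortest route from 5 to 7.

Candidate routes:
5 - 3 - 1 - 4 - 7: 20+12+16+19 = 67
5 - 2 - 4 - 7: 20+17+19 = 56
5 - 3 - 4 - 7: 20+15+19 = 54
5 - 2 - 0 - 4 - 7: 20+14+16+19 = 69
Cheapest is 5 - 3 - 4 - 7 at 54 m.

54 m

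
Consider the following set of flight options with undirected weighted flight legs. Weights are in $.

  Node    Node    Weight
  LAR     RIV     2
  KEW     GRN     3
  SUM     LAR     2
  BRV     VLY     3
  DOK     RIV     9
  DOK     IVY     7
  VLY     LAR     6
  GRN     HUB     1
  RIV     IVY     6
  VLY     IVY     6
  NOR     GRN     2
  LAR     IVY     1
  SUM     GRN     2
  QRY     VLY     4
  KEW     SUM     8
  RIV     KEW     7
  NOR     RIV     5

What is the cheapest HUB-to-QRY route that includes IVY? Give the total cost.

$16

Shortest HUB→IVY: HUB–GRN–SUM–LAR–IVY = 6
Shortest IVY→QRY: IVY–VLY–QRY = 10
Total via IVY: 6 + 10 = $16.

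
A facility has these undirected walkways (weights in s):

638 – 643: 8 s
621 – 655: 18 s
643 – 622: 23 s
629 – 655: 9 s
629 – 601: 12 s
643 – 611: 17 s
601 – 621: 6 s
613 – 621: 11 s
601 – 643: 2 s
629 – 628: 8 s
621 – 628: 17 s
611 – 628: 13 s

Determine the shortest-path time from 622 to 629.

37 s

Compare a few routes:
622 → 643 → 601 → 629: 23+2+12 = 37
622 → 643 → 601 → 621 → 628 → 629: 23+2+6+17+8 = 56
622 → 643 → 601 → 621 → 655 → 629: 23+2+6+18+9 = 58
622 → 643 → 611 → 628 → 629: 23+17+13+8 = 61
The minimum is 37 s via 622 → 643 → 601 → 629.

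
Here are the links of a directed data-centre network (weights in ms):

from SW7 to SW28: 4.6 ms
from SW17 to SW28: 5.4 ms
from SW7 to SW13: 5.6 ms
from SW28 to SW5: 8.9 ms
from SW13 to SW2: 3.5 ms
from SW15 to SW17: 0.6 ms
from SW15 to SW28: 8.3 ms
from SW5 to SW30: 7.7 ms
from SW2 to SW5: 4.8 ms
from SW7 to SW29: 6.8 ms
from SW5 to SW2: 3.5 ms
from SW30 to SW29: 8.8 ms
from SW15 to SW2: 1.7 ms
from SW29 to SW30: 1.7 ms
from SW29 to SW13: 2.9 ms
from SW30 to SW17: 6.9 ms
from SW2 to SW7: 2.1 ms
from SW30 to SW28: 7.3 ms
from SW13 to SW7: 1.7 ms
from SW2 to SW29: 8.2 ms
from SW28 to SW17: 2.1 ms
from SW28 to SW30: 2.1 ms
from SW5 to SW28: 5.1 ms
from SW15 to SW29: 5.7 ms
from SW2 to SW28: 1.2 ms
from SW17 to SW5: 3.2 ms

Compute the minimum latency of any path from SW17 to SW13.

14.4 ms

Candidate routes:
SW17–SW5–SW2–SW7–SW13: 3.2+3.5+2.1+5.6 = 14.4
SW17–SW5–SW2–SW29–SW13: 3.2+3.5+8.2+2.9 = 17.8
SW17–SW28–SW30–SW29–SW13: 5.4+2.1+8.8+2.9 = 19.2
SW17–SW5–SW2–SW7–SW29–SW13: 3.2+3.5+2.1+6.8+2.9 = 18.5
The minimum is 14.4 ms via SW17–SW5–SW2–SW7–SW13.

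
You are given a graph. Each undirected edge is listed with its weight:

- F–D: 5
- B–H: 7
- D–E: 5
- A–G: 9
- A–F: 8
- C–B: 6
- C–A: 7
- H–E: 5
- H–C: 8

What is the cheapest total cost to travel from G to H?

24

Enumerating some paths:
G - A - C - B - H: 9+7+6+7 = 29
G - A - C - H: 9+7+8 = 24
The minimum is 24 via G - A - C - H.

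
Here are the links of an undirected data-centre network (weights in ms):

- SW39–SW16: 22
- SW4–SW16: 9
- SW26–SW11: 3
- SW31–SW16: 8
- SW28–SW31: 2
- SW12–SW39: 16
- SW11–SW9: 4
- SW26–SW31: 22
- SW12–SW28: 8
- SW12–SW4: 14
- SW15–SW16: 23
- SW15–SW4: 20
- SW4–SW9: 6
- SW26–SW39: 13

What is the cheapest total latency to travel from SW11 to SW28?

Candidate routes:
SW11–SW9–SW4–SW16–SW31–SW28: 4+6+9+8+2 = 29
SW11–SW26–SW39–SW12–SW28: 3+13+16+8 = 40
SW11–SW9–SW4–SW12–SW28: 4+6+14+8 = 32
SW11–SW26–SW31–SW28: 3+22+2 = 27
Cheapest is SW11–SW26–SW31–SW28 at 27 ms.

27 ms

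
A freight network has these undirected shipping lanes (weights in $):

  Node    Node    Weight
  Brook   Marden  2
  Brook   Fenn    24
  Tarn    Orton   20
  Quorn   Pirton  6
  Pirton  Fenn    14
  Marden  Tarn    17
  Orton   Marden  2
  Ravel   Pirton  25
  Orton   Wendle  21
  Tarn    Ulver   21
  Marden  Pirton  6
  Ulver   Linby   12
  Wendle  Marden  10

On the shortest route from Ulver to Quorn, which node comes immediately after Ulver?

Compare a few routes:
Ulver - Tarn - Orton - Marden - Pirton - Quorn: 21+20+2+6+6 = 55
Ulver - Tarn - Marden - Pirton - Quorn: 21+17+6+6 = 50
The minimum is $50 via Ulver - Tarn - Marden - Pirton - Quorn.
So from Ulver the first move is to Tarn.

Tarn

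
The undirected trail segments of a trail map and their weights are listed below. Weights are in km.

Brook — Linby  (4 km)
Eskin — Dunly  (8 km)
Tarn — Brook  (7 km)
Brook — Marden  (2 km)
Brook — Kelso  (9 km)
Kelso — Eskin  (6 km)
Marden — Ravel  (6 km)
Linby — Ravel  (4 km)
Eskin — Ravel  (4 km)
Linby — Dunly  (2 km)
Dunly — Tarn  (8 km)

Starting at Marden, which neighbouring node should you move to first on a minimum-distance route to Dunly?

Brook

Candidate routes:
Marden → Brook → Tarn → Dunly: 2+7+8 = 17
Marden → Ravel → Linby → Dunly: 6+4+2 = 12
Marden → Ravel → Eskin → Dunly: 6+4+8 = 18
Marden → Brook → Linby → Dunly: 2+4+2 = 8
The minimum is 8 km via Marden → Brook → Linby → Dunly.
So from Marden the first move is to Brook.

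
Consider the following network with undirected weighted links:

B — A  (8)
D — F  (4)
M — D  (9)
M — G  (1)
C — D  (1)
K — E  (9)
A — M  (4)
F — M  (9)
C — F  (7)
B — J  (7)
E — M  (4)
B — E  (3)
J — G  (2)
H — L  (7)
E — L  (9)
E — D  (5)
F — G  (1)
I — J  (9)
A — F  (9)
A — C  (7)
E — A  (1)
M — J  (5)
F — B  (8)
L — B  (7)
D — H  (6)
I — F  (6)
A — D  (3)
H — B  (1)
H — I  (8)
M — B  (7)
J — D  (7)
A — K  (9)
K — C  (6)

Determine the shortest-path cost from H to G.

Compare a few routes:
H–B–F–G: 1+8+1 = 10
H–B–J–G: 1+7+2 = 10
H–B–M–G: 1+7+1 = 9
H–B–E–A–M–G: 1+3+1+4+1 = 10
Cheapest is H–B–M–G at 9.

9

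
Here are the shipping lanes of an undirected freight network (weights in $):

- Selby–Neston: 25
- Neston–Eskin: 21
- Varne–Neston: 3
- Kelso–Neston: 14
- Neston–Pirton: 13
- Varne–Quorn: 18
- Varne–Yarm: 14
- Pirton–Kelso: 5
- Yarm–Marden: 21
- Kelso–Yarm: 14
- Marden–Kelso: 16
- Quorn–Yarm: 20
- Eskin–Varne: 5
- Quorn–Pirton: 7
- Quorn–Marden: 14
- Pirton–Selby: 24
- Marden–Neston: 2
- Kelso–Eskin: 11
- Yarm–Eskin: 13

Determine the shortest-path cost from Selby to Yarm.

Shortest distances from Selby:
Selby: 0
Pirton: 24  (via Selby)
Neston: 25  (via Selby)
Marden: 27  (via Neston)
Varne: 28  (via Neston)
Kelso: 29  (via Pirton)
Quorn: 31  (via Pirton)
Eskin: 33  (via Varne)
Yarm: 42  (via Varne)
Shortest route: Selby–Neston–Varne–Yarm = $42.

$42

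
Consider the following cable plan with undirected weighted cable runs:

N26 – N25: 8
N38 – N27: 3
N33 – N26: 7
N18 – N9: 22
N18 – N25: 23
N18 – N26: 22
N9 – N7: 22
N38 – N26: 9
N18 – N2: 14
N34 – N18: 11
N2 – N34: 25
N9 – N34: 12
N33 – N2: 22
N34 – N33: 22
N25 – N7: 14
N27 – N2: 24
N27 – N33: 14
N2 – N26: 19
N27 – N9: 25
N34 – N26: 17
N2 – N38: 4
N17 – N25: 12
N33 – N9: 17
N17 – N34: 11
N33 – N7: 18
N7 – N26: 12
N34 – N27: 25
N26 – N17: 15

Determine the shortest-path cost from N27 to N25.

20

Candidate routes:
N27 - N33 - N26 - N25: 14+7+8 = 29
N27 - N38 - N26 - N25: 3+9+8 = 20
N27 - N38 - N2 - N26 - N25: 3+4+19+8 = 34
N27 - N38 - N26 - N7 - N25: 3+9+12+14 = 38
Cheapest is N27 - N38 - N26 - N25 at 20.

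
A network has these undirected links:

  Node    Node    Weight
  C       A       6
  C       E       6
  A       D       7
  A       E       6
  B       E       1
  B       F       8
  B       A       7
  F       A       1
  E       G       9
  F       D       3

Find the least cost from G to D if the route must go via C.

25

Shortest G→C: G–E–C = 15
Shortest C→D: C–A–F–D = 10
Total via C: 15 + 10 = 25.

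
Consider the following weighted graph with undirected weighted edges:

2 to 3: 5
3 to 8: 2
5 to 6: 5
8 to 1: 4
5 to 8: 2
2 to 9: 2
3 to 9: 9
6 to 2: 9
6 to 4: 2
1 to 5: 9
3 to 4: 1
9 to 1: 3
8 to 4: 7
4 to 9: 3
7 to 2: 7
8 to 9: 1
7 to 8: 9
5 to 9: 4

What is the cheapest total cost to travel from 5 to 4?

Compare a few routes:
5 - 8 - 9 - 4: 2+1+3 = 6
5 - 8 - 3 - 4: 2+2+1 = 5
The minimum is 5 via 5 - 8 - 3 - 4.

5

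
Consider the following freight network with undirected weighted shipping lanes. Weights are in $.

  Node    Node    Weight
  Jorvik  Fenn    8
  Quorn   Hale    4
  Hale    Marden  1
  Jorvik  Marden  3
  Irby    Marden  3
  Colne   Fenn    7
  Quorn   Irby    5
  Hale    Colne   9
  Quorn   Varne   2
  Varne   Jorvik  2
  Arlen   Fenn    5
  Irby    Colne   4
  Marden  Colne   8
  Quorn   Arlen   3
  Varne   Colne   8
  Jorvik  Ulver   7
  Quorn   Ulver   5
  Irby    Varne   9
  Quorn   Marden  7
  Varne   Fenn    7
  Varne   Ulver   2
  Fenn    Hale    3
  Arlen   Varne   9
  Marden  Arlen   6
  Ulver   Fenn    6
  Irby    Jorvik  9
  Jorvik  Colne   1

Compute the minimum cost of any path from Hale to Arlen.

$7

Settle nodes by increasing distance from Hale:
Hale: 0
Marden: 1  (via Hale)
Fenn: 3  (via Hale)
Quorn: 4  (via Hale)
Irby: 4  (via Marden)
Jorvik: 4  (via Marden)
Colne: 5  (via Jorvik)
Varne: 6  (via Quorn)
Arlen: 7  (via Marden)
Shortest route: Hale → Marden → Arlen = $7.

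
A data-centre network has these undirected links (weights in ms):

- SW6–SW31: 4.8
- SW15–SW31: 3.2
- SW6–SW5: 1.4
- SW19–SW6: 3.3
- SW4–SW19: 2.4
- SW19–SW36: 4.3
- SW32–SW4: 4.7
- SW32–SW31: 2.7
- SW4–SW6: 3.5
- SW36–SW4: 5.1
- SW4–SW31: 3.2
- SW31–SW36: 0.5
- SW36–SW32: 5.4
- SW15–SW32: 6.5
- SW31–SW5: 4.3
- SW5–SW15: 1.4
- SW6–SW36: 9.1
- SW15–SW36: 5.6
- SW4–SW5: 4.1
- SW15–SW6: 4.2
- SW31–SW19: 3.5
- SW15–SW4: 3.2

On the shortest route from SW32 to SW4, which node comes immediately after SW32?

Compare a few routes:
SW32–SW31–SW4: 2.7+3.2 = 5.9
SW32–SW4: 4.7 = 4.7
The minimum is 4.7 ms via SW32–SW4.
So from SW32 the first move is to SW4.

SW4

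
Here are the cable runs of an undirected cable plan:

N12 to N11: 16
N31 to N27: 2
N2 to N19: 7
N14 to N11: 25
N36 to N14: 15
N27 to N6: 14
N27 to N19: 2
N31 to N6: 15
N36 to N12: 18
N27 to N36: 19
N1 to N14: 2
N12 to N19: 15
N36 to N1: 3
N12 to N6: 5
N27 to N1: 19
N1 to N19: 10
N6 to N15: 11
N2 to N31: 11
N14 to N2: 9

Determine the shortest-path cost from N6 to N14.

28

Running Dijkstra from N6:
N6: 0
N12: 5  (via N6)
N15: 11  (via N6)
N27: 14  (via N6)
N31: 15  (via N6)
N19: 16  (via N27)
N11: 21  (via N12)
N2: 23  (via N19)
N36: 23  (via N12)
N1: 26  (via N19)
N14: 28  (via N1)
Shortest route: N6–N27–N19–N1–N14 = 28.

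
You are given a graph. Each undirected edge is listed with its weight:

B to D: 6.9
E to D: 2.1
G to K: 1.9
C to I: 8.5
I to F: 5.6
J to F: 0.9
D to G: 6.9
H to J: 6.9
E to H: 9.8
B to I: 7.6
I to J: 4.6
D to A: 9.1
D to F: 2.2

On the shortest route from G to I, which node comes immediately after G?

Candidate routes:
G–D–B–I: 6.9+6.9+7.6 = 21.4
G–D–F–J–I: 6.9+2.2+0.9+4.6 = 14.6
G–D–F–I: 6.9+2.2+5.6 = 14.7
The minimum is 14.6 via G–D–F–J–I.
So from G the first move is to D.

D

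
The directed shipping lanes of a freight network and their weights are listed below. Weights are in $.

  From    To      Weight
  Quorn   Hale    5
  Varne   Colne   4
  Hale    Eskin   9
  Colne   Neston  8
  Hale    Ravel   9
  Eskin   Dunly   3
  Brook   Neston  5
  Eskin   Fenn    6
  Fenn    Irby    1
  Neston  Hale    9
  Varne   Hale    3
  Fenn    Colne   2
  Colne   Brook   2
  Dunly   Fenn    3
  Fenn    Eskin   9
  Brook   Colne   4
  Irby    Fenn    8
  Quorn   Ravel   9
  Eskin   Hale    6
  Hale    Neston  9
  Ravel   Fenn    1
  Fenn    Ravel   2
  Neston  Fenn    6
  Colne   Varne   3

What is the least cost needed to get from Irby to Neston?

Compare a few routes:
Irby - Fenn - Colne - Brook - Neston: 8+2+2+5 = 17
Irby - Fenn - Colne - Varne - Hale - Neston: 8+2+3+3+9 = 25
Irby - Fenn - Colne - Neston: 8+2+8 = 18
The minimum is $17 via Irby - Fenn - Colne - Brook - Neston.

$17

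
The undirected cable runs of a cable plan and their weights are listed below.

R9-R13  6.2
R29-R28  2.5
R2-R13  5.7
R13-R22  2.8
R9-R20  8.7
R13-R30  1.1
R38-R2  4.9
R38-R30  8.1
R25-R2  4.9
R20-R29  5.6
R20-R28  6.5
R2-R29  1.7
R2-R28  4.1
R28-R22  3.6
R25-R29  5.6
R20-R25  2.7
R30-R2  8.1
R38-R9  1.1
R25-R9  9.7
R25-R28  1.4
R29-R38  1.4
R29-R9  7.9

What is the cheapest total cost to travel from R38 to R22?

7.5

Settle nodes by increasing distance from R38:
R38: 0
R9: 1.1  (via R38)
R29: 1.4  (via R38)
R2: 3.1  (via R29)
R28: 3.9  (via R29)
R25: 5.3  (via R28)
R20: 7  (via R29)
R13: 7.3  (via R9)
R22: 7.5  (via R28)
Shortest route: R38–R29–R28–R22 = 7.5.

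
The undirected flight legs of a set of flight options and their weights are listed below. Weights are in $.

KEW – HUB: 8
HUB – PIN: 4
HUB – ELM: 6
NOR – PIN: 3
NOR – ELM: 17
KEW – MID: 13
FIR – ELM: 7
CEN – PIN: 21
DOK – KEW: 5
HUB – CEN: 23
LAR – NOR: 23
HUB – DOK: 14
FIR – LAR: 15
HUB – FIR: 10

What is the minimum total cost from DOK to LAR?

Settle nodes by increasing distance from DOK:
DOK: 0
KEW: 5  (via DOK)
HUB: 13  (via KEW)
PIN: 17  (via HUB)
MID: 18  (via KEW)
ELM: 19  (via HUB)
NOR: 20  (via PIN)
FIR: 23  (via HUB)
CEN: 36  (via HUB)
LAR: 38  (via FIR)
Shortest route: DOK–KEW–HUB–FIR–LAR = $38.

$38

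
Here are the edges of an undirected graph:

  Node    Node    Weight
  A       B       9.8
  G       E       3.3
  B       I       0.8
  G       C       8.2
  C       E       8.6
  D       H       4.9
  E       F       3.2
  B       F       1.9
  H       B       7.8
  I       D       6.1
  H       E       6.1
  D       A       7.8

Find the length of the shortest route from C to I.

14.5

Settle nodes by increasing distance from C:
C: 0
G: 8.2  (via C)
E: 8.6  (via C)
F: 11.8  (via E)
B: 13.7  (via F)
I: 14.5  (via B)
Shortest route: C–E–F–B–I = 14.5.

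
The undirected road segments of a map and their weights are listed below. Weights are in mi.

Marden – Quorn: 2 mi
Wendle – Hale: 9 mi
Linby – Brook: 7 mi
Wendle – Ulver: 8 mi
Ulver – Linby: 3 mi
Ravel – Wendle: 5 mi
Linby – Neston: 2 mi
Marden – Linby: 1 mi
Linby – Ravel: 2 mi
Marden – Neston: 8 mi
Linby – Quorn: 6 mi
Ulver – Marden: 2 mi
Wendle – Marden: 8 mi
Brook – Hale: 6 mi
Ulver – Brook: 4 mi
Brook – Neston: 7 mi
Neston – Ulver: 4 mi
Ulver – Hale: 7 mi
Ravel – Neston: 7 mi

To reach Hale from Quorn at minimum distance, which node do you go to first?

Marden

Enumerating some paths:
Quorn → Marden → Ulver → Hale: 2+2+7 = 11
Quorn → Marden → Linby → Ulver → Hale: 2+1+3+7 = 13
Quorn → Linby → Ulver → Hale: 6+3+7 = 16
Quorn → Marden → Ulver → Brook → Hale: 2+2+4+6 = 14
The minimum is 11 mi via Quorn → Marden → Ulver → Hale.
So from Quorn the first move is to Marden.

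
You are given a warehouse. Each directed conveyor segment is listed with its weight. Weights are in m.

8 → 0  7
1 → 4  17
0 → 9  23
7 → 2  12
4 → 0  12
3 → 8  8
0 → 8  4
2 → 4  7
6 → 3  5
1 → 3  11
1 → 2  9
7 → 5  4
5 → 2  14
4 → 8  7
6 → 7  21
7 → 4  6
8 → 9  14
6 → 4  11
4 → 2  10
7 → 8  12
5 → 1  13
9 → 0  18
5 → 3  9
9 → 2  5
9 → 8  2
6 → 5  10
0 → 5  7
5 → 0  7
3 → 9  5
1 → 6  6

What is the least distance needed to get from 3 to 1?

34 m

Running Dijkstra from 3:
3: 0
9: 5  (via 3)
8: 7  (via 9)
2: 10  (via 9)
0: 14  (via 8)
4: 17  (via 2)
5: 21  (via 0)
1: 34  (via 5)
Shortest route: 3 → 9 → 8 → 0 → 5 → 1 = 34 m.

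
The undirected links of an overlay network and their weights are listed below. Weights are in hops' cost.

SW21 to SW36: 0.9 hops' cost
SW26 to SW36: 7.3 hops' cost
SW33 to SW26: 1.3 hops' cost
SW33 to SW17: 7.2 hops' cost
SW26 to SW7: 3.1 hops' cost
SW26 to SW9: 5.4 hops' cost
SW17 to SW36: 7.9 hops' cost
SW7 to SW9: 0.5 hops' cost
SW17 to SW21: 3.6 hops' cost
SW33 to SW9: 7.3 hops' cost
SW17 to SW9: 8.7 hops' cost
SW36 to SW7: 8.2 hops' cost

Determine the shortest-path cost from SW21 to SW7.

9.1 hops' cost

Running Dijkstra from SW21:
SW21: 0
SW36: 0.9  (via SW21)
SW17: 3.6  (via SW21)
SW26: 8.2  (via SW36)
SW7: 9.1  (via SW36)
Shortest route: SW21 → SW36 → SW7 = 9.1 hops' cost.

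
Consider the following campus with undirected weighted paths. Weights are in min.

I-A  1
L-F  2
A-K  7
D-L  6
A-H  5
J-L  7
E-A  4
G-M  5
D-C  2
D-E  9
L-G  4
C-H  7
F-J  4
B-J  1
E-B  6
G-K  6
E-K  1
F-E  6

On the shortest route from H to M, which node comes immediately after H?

A

Candidate routes:
H–A–E–F–L–G–M: 5+4+6+2+4+5 = 26
H–A–K–G–M: 5+7+6+5 = 23
H–A–E–K–G–M: 5+4+1+6+5 = 21
H–C–D–L–G–M: 7+2+6+4+5 = 24
The minimum is 21 min via H–A–E–K–G–M.
So from H the first move is to A.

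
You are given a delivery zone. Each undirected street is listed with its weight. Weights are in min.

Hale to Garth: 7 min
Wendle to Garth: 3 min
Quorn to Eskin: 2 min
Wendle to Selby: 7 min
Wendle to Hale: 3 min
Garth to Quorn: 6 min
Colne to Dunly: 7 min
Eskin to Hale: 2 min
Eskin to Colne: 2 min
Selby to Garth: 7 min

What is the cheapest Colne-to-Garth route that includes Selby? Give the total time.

21 min

Best Colne to Selby: Colne–Eskin–Hale–Wendle–Selby costing 14
Best Selby to Garth: Selby–Garth costing 7
Total via Selby: 14 + 7 = 21 min.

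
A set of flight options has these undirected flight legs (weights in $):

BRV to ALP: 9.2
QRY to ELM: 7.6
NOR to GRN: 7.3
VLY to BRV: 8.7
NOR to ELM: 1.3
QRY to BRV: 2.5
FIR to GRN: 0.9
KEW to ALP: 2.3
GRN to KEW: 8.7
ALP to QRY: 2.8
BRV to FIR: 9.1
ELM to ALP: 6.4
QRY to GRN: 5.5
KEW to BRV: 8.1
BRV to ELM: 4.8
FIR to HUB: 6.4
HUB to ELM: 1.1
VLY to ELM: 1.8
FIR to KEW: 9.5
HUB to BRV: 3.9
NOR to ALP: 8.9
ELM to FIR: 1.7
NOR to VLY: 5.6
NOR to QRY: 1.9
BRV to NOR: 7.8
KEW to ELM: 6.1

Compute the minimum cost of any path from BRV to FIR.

Shortest distances from BRV:
BRV: 0
QRY: 2.5  (via BRV)
HUB: 3.9  (via BRV)
NOR: 4.4  (via QRY)
ELM: 4.8  (via BRV)
ALP: 5.3  (via QRY)
FIR: 6.5  (via ELM)
Shortest route: BRV → ELM → FIR = $6.5.

$6.5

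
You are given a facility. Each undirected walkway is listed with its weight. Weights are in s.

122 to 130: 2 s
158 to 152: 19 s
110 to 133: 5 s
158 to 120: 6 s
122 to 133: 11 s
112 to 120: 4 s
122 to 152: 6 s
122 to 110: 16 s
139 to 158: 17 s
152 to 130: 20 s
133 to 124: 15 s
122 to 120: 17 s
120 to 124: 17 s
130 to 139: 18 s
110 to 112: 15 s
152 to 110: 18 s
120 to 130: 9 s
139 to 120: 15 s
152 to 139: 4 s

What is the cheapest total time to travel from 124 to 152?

Running Dijkstra from 124:
124: 0
133: 15  (via 124)
120: 17  (via 124)
110: 20  (via 133)
112: 21  (via 120)
158: 23  (via 120)
122: 26  (via 133)
130: 26  (via 120)
152: 32  (via 122)
Shortest route: 124–133–122–152 = 32 s.

32 s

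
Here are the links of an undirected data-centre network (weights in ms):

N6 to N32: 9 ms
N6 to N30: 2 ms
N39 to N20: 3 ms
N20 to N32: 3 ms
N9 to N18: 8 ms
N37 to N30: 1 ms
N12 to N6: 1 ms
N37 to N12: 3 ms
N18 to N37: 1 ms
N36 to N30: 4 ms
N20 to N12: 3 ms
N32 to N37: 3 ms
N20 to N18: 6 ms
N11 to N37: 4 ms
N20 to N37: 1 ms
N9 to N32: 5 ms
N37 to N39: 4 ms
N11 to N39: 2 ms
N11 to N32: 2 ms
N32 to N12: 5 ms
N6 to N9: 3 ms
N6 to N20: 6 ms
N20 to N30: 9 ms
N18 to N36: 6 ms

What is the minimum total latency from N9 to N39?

9 ms

Candidate routes:
N9 → N32 → N11 → N39: 5+2+2 = 9
N9 → N6 → N30 → N37 → N20 → N39: 3+2+1+1+3 = 10
N9 → N6 → N30 → N37 → N39: 3+2+1+4 = 10
N9 → N6 → N12 → N20 → N39: 3+1+3+3 = 10
Cheapest is N9 → N32 → N11 → N39 at 9 ms.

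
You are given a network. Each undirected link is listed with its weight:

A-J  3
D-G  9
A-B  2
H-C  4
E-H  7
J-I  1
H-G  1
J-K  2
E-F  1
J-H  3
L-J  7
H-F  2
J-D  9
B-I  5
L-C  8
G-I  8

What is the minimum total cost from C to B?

Candidate routes:
C → H → J → A → B: 4+3+3+2 = 12
C → H → J → I → B: 4+3+1+5 = 13
The minimum is 12 via C → H → J → A → B.

12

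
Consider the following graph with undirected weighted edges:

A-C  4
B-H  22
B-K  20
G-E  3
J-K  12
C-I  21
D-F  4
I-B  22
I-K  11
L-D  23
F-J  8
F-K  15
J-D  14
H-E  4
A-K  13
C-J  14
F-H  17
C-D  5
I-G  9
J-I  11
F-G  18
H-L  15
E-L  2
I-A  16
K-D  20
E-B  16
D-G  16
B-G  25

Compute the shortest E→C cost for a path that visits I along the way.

Shortest E→I: E–G–I = 12
Best I to C: I–A–C costing 20
Total via I: 12 + 20 = 32.

32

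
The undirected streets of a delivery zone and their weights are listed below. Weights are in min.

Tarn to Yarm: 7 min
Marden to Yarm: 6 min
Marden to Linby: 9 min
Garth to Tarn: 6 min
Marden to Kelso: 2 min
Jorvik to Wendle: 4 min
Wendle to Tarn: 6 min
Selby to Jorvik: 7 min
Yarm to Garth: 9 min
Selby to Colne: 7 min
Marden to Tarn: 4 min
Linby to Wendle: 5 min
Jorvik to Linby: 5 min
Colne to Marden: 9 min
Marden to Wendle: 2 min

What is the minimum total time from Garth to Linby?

Settle nodes by increasing distance from Garth:
Garth: 0
Tarn: 6  (via Garth)
Yarm: 9  (via Garth)
Marden: 10  (via Tarn)
Kelso: 12  (via Marden)
Wendle: 12  (via Tarn)
Jorvik: 16  (via Wendle)
Linby: 17  (via Wendle)
Shortest route: Garth → Tarn → Wendle → Linby = 17 min.

17 min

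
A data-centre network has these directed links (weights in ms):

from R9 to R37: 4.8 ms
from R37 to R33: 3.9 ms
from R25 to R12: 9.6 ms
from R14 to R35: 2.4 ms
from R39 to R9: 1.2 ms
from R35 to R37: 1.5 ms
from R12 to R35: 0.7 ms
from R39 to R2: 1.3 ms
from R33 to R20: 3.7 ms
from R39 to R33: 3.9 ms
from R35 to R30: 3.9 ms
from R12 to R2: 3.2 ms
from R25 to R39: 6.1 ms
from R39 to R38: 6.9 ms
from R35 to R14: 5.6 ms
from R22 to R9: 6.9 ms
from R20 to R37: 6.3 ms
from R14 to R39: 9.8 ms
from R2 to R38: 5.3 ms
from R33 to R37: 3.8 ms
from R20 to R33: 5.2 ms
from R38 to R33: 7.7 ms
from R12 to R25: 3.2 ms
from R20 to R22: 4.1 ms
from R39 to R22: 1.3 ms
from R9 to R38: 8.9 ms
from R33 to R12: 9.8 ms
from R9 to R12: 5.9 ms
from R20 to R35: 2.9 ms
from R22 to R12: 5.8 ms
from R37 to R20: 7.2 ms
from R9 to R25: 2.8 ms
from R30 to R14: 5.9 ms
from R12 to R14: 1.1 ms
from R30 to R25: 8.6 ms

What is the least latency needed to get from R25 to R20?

Shortest distances from R25:
R25: 0
R39: 6.1  (via R25)
R9: 7.3  (via R39)
R2: 7.4  (via R39)
R22: 7.4  (via R39)
R12: 9.6  (via R25)
R33: 10  (via R39)
R35: 10.3  (via R12)
R14: 10.7  (via R12)
R37: 11.8  (via R35)
R38: 12.7  (via R2)
R20: 13.7  (via R33)
Shortest route: R25–R39–R33–R20 = 13.7 ms.

13.7 ms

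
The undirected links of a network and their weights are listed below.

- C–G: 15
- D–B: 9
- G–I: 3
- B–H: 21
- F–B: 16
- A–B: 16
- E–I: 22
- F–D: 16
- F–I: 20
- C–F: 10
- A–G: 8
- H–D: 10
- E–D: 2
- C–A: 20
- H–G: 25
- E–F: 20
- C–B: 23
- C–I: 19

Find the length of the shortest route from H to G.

25

Candidate routes:
H → G: 25 = 25
H → D → B → A → G: 10+9+16+8 = 43
H → D → E → I → G: 10+2+22+3 = 37
The minimum is 25 via H → G.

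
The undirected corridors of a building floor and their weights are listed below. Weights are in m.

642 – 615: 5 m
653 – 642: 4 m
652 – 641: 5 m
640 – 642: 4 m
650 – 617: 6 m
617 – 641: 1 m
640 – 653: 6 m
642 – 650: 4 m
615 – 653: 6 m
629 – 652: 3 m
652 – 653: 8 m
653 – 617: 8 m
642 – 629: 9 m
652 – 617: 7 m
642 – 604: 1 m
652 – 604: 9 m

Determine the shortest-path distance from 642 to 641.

11 m

Candidate routes:
642 - 650 - 617 - 641: 4+6+1 = 11
642 - 653 - 617 - 641: 4+8+1 = 13
642 - 604 - 652 - 641: 1+9+5 = 15
Cheapest is 642 - 650 - 617 - 641 at 11 m.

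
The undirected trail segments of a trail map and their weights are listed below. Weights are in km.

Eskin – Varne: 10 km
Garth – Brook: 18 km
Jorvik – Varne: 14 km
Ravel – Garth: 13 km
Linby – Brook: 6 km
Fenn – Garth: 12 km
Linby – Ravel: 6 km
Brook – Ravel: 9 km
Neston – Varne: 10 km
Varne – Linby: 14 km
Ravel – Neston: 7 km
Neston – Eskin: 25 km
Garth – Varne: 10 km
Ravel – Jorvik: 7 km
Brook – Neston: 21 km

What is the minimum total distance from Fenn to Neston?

32 km

Running Dijkstra from Fenn:
Fenn: 0
Garth: 12  (via Fenn)
Varne: 22  (via Garth)
Ravel: 25  (via Garth)
Brook: 30  (via Garth)
Linby: 31  (via Ravel)
Jorvik: 32  (via Ravel)
Neston: 32  (via Varne)
Shortest route: Fenn–Garth–Varne–Neston = 32 km.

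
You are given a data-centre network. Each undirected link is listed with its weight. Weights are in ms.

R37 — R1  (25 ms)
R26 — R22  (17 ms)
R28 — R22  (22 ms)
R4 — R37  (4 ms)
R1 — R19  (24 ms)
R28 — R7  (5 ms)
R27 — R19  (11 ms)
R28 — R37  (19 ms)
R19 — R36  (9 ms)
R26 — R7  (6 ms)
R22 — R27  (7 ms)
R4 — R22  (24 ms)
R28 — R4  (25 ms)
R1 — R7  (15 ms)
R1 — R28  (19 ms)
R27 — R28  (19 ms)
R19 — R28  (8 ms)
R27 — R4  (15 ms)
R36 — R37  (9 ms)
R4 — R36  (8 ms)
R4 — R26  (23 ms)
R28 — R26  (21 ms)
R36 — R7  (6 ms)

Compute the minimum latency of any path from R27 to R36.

20 ms

Running Dijkstra from R27:
R27: 0
R22: 7  (via R27)
R19: 11  (via R27)
R4: 15  (via R27)
R37: 19  (via R4)
R28: 19  (via R27)
R36: 20  (via R19)
Shortest route: R27–R19–R36 = 20 ms.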